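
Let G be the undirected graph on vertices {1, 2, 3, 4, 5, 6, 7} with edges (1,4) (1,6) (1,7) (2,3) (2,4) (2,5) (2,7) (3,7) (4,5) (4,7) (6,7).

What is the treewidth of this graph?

2

A width-2 tree decomposition is:
Bags: B1 = {1, 4, 7}  B2 = {2, 4, 7}  B3 = {2, 3, 7}  B4 = {1, 6, 7}  B5 = {2, 4, 5}
Tree: B1–B2, B2–B3, B1–B4, B2–B5
Each bag holds 3 vertices, so the decomposition has width 2, which upper-bounds the treewidth. On the other hand G contains the 3-clique {2, 4, 5}. A clique must lie in a single bag of any decomposition, so no decomposition can have width below 2. The upper and lower bounds meet at 2, so that is the treewidth.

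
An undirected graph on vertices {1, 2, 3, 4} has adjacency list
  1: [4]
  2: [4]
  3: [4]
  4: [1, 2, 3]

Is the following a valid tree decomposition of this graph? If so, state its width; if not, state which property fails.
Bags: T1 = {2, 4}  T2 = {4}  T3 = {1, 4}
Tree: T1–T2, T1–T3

A tree decomposition must satisfy three properties: every vertex lies in some bag; for every edge, both endpoints lie together in some bag; and for every vertex, the bags containing it form a connected subtree. Here vertex 3 appears in no bag, so the decomposition is invalid.

No — vertex 3 appears in no bag.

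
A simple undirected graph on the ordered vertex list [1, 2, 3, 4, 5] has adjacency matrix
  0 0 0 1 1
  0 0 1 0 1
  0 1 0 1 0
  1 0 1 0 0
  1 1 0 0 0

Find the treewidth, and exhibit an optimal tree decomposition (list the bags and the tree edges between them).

Treewidth 2.
One such decomposition:
Bags: B1 = {1, 3, 4}  B2 = {1, 3, 5}  B3 = {2, 3, 5}
Tree: B1–B2, B2–B3

Each bag holds 3 vertices, so the decomposition has width 2, which upper-bounds the treewidth. Since 3–4–1–5–2–3 is a cycle in G, G is not acyclic. Forests are exactly the graphs of treewidth ≤ 1, so tw(G) ≥ 2. Combining the bounds, tw(G) = 2.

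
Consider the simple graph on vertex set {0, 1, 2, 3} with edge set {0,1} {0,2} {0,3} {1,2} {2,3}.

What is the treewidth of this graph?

A width-2 tree decomposition is:
Bags: B1 = {0, 1, 2}  B2 = {0, 2, 3}
Tree: B1–B2
The largest bag has 3 vertices, giving width 2; this decomposition certifies tw(G) ≤ 2. On the other hand G contains the 3-clique {0, 1, 2}. A clique must lie in a single bag of any decomposition, so no decomposition can have width below 2. The upper and lower bounds meet at 2, so that is the treewidth.

2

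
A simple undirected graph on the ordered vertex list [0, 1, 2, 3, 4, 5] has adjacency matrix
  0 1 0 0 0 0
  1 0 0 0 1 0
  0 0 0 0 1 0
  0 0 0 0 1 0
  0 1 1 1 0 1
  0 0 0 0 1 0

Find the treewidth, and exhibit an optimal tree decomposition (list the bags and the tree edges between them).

Every bag has size at most 2, so the width is 2 − 1 = 1 and tw(G) ≤ 1. G has an edge, so its treewidth is at least 1. Combining the bounds, tw(G) = 1.

Treewidth 1.
Bags: B1 = {3, 4}  B2 = {1, 4}  B3 = {0, 1}  B4 = {4, 5}  B5 = {2, 4}
Tree: B1–B2, B2–B3, B2–B4, B4–B5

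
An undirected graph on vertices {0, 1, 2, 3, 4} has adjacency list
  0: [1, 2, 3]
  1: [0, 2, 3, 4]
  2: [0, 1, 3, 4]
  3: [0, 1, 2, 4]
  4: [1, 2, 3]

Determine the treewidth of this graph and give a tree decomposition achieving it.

Treewidth 3.
One optimal decomposition is:
Bags: B1 = {0, 1, 2, 3}  B2 = {1, 2, 3, 4}
Tree: B1–B2

Every bag has size at most 4, so the width is 4 − 1 = 3 and tw(G) ≤ 3. On the other hand G contains the 4-clique {0, 1, 2, 3}. A clique must lie in a single bag of any decomposition, so no decomposition can have width below 3. The upper and lower bounds meet at 3, so that is the treewidth.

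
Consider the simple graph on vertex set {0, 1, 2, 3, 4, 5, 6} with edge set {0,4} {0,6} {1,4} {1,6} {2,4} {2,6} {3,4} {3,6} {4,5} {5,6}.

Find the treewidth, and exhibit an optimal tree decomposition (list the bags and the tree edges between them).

Treewidth 2.
One optimal decomposition is:
Bags: B1 = {4, 5, 6}  B2 = {1, 4, 6}  B3 = {0, 4, 6}  B4 = {3, 4, 6}  B5 = {2, 4, 6}
Tree: B1–B2, B2–B3, B3–B4, B4–B5

Every bag has size at most 3, so the width is 3 − 1 = 2 and tw(G) ≤ 2. The edges 4–5–6–1–4 form a cycle, so G is not a tree and its treewidth is at least 2. Hence tw(G) = 2 exactly.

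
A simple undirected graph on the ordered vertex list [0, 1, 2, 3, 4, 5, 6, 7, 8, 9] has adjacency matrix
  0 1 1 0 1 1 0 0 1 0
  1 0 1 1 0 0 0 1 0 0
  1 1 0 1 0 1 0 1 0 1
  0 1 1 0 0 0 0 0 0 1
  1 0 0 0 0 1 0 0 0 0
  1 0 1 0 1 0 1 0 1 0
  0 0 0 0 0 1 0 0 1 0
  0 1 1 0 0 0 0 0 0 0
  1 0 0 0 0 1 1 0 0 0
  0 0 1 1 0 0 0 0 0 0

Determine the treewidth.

2

A width-2 tree decomposition is:
Bags: B1 = {0, 1, 2}  B2 = {0, 2, 5}  B3 = {0, 5, 8}  B4 = {1, 2, 3}  B5 = {5, 6, 8}  B6 = {0, 4, 5}  B7 = {2, 3, 9}  B8 = {1, 2, 7}
Tree: B1–B2, B2–B3, B1–B4, B3–B5, B2–B6, B4–B7, B1–B8
Each bag holds 3 vertices, so the decomposition has width 2, which upper-bounds the treewidth. For the lower bound, the 3 vertices {0, 5, 8} are pairwise adjacent, and any tree decomposition puts a clique entirely inside one bag — forcing width ≥ 2. Hence tw(G) = 2 exactly.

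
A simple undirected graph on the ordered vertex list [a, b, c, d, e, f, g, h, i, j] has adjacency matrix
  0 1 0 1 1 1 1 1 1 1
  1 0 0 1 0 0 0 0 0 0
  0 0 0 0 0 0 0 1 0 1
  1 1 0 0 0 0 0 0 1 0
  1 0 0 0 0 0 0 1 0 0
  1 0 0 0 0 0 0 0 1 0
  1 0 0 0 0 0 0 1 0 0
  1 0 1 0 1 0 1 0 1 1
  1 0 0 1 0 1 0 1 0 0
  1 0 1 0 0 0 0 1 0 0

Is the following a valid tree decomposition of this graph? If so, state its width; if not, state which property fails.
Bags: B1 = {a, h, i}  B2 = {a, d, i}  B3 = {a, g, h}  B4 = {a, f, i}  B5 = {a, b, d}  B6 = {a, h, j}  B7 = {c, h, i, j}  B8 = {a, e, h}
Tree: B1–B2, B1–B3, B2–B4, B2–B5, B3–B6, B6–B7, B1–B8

No — bags containing vertex i are not connected in the tree.

A tree decomposition must satisfy three properties: every vertex lies in some bag; for every edge, both endpoints lie together in some bag; and for every vertex, the bags containing it form a connected subtree. Here bags containing vertex i are not connected in the tree, so the decomposition is invalid.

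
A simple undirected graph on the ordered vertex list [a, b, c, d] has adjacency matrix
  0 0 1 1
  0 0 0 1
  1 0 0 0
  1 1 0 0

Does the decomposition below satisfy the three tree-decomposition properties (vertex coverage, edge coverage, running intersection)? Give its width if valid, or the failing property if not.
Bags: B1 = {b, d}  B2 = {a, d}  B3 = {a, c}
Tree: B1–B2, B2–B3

Yes; width 1.

Checking the three conditions: (i) the bags cover all of {a, b, c, d}; (ii) for each edge, some bag contains both endpoints; (iii) the bags containing any fixed vertex form a subtree. All hold, so the decomposition is valid with width 2 − 1 = 1.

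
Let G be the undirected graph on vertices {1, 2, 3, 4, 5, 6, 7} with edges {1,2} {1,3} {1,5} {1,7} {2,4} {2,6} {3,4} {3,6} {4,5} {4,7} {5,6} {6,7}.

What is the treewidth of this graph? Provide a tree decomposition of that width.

Treewidth 3.
Bags: B1 = {1, 4, 5, 6}  B2 = {1, 2, 4, 6}  B3 = {1, 4, 6, 7}  B4 = {1, 3, 4, 6}
Tree: B1–B2, B2–B3, B3–B4

The largest bag has 4 vertices, giving width 3; this decomposition certifies tw(G) ≤ 3. For the lower bound: the 4 vertex sets {4,5}, {2,6}, {1}, {7} are disjoint, each induces a connected subgraph, and every pair is joined by at least one edge of G. Contracting each set to a single vertex therefore yields K_{4} as a minor, and since treewidth is minor-monotone, tw(G) ≥ tw(K_{4}) = 3. Hence tw(G) = 3 exactly.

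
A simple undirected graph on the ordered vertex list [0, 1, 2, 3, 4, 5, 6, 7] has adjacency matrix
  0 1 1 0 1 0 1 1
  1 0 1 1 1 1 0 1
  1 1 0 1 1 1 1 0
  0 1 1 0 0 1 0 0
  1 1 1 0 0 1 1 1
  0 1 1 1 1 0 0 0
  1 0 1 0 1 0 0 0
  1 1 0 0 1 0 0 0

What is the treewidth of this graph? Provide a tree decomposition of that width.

Treewidth 3.
One such decomposition:
Bags: B1 = {1, 2, 4, 5}  B2 = {1, 2, 3, 5}  B3 = {0, 1, 2, 4}  B4 = {0, 2, 4, 6}  B5 = {0, 1, 4, 7}
Tree: B1–B2, B1–B3, B3–B4, B3–B5

The largest bag has 4 vertices, giving width 3; this decomposition certifies tw(G) ≤ 3. For the lower bound, the 4 vertices {1, 2, 3, 5} are pairwise adjacent, and any tree decomposition puts a clique entirely inside one bag — forcing width ≥ 3. Combining the bounds, tw(G) = 3.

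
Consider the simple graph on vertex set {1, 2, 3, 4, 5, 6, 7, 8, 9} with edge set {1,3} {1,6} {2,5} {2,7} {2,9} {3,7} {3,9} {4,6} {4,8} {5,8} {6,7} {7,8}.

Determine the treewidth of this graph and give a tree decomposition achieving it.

The largest bag has 4 vertices, giving width 3; this decomposition certifies tw(G) ≤ 3. For the lower bound: the 4 vertex sets {2,5,9}, {8}, {7}, {1,3,4,6} are disjoint, each induces a connected subgraph, and every pair is joined by at least one edge of G. Contracting each set to a single vertex therefore yields K_{4} as a minor, and since treewidth is minor-monotone, tw(G) ≥ tw(K_{4}) = 3. Therefore the treewidth is 3.

Treewidth 3.
One such decomposition:
Bags: B1 = {2, 5, 8, 9}  B2 = {2, 7, 8, 9}  B3 = {3, 7, 8, 9}  B4 = {3, 4, 7, 8}  B5 = {3, 4, 6, 7}  B6 = {1, 3, 4, 6}
Tree: B1–B2, B2–B3, B3–B4, B4–B5, B5–B6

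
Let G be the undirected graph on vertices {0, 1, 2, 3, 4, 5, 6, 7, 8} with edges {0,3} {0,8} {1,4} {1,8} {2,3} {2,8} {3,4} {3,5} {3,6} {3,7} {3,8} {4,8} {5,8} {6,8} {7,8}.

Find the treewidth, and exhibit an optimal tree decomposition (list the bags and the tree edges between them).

Each bag holds 3 vertices, so the decomposition has width 2, which upper-bounds the treewidth. For the lower bound, the 3 vertices {1, 4, 8} are pairwise adjacent, and any tree decomposition puts a clique entirely inside one bag — forcing width ≥ 2. The upper and lower bounds meet at 2, so that is the treewidth.

Treewidth 2.
One optimal decomposition is:
Bags: B1 = {3, 6, 8}  B2 = {3, 5, 8}  B3 = {3, 7, 8}  B4 = {3, 4, 8}  B5 = {2, 3, 8}  B6 = {0, 3, 8}  B7 = {1, 4, 8}
Tree: B1–B2, B1–B3, B2–B4, B3–B5, B5–B6, B4–B7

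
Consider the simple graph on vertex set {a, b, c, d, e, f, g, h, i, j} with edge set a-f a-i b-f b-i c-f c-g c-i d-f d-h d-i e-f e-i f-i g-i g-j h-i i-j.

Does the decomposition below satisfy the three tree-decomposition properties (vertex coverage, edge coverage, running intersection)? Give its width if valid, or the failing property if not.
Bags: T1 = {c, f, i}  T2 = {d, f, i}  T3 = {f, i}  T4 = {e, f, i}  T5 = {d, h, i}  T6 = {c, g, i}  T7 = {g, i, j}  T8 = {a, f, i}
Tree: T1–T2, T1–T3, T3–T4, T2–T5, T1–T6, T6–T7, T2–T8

No — vertex b appears in no bag.

A tree decomposition must satisfy three properties: every vertex lies in some bag; for every edge, both endpoints lie together in some bag; and for every vertex, the bags containing it form a connected subtree. Here vertex b appears in no bag, so the decomposition is invalid.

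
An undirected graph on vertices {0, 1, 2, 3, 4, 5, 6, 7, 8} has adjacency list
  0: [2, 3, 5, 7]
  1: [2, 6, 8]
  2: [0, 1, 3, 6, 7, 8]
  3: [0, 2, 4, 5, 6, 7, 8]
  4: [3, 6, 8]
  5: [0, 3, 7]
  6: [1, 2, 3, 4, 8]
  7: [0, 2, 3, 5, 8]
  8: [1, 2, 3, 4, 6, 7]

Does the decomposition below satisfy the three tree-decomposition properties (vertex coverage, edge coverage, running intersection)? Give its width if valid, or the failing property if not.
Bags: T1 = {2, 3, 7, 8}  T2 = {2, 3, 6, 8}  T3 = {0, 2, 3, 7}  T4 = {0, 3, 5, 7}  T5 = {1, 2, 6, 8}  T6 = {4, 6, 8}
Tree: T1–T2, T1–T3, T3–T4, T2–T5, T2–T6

A tree decomposition must satisfy three properties: every vertex lies in some bag; for every edge, both endpoints lie together in some bag; and for every vertex, the bags containing it form a connected subtree. Here edge (3,4) lies in no bag, so the decomposition is invalid.

No — edge (3,4) lies in no bag.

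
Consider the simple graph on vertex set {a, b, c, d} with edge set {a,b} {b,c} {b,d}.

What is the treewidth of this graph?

1

A width-1 tree decomposition is:
Bags: B1 = {b, d}  B2 = {b, c}  B3 = {a, b}
Tree: B1–B2, B2–B3
The largest bag has 2 vertices, giving width 1; this decomposition certifies tw(G) ≤ 1. Since G has at least one edge (e.g. b–d), it is not an edgeless graph, so tw(G) ≥ 1. Therefore the treewidth is 1.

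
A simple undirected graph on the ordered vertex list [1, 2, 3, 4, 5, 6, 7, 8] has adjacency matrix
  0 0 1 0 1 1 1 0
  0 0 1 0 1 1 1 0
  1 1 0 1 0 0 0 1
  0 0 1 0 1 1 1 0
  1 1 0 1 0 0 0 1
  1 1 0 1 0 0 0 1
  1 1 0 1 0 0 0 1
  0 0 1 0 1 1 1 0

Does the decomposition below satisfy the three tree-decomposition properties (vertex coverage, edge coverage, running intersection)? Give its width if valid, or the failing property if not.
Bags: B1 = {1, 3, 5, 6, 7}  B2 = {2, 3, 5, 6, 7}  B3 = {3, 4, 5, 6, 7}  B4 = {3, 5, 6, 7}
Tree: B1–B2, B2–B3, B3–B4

A tree decomposition must satisfy three properties: every vertex lies in some bag; for every edge, both endpoints lie together in some bag; and for every vertex, the bags containing it form a connected subtree. Here vertex 8 appears in no bag, so the decomposition is invalid.

No — vertex 8 appears in no bag.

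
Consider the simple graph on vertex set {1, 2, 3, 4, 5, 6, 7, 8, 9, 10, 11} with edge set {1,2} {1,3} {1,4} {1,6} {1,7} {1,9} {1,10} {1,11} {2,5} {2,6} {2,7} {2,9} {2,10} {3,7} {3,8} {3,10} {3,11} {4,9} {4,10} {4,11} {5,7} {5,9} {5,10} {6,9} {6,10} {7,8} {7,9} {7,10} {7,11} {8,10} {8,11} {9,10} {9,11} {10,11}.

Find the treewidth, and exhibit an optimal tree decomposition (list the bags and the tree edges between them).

Treewidth 4.
One optimal decomposition is:
Bags: B1 = {1, 2, 7, 9, 10}  B2 = {1, 7, 9, 10, 11}  B3 = {2, 5, 7, 9, 10}  B4 = {1, 3, 7, 10, 11}  B5 = {1, 4, 9, 10, 11}  B6 = {3, 7, 8, 10, 11}  B7 = {1, 2, 6, 9, 10}
Tree: B1–B2, B1–B3, B2–B4, B2–B5, B4–B6, B1–B7

The largest bag has 5 vertices, giving width 4; this decomposition certifies tw(G) ≤ 4. For the lower bound, the 5 vertices {3, 7, 8, 10, 11} are pairwise adjacent, and any tree decomposition puts a clique entirely inside one bag — forcing width ≥ 4. Therefore the treewidth is 4.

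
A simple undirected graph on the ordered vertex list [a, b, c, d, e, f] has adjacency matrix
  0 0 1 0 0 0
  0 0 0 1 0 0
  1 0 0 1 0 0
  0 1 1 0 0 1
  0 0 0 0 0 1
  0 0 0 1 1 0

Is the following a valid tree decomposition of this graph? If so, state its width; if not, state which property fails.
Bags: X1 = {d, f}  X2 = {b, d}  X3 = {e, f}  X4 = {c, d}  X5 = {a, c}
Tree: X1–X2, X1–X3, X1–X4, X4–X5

Every vertex of G appears in some bag (union = {a, b, c, d, e, f}); every edge is covered by a bag; and for each vertex v the set of bags containing v is connected in the bag tree. The decomposition is therefore valid. The largest bag has 2 vertices, so the width is 1.

Yes; width 1.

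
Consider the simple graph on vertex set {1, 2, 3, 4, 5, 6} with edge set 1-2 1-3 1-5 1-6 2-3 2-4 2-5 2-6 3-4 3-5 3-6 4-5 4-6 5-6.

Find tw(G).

A width-4 tree decomposition is:
Bags: B1 = {1, 2, 3, 5, 6}  B2 = {2, 3, 4, 5, 6}
Tree: B1–B2
Each bag holds 5 vertices, so the decomposition has width 4, which upper-bounds the treewidth. On the other hand G contains the 5-clique {1, 2, 3, 5, 6}. A clique must lie in a single bag of any decomposition, so no decomposition can have width below 4. Combining the bounds, tw(G) = 4.

4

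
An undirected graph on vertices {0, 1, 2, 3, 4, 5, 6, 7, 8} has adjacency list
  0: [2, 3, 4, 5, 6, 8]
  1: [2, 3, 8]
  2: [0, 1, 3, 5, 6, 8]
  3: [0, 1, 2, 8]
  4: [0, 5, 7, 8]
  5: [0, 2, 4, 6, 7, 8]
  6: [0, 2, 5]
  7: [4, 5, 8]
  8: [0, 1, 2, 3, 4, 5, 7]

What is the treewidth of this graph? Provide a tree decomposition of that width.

Treewidth 3.
Bags: B1 = {0, 2, 3, 8}  B2 = {1, 2, 3, 8}  B3 = {0, 2, 5, 8}  B4 = {0, 4, 5, 8}  B5 = {4, 5, 7, 8}  B6 = {0, 2, 5, 6}
Tree: B1–B2, B1–B3, B3–B4, B4–B5, B3–B6

Each bag holds 4 vertices, so the decomposition has width 3, which upper-bounds the treewidth. For the lower bound, the 4 vertices {0, 2, 3, 8} are pairwise adjacent, and any tree decomposition puts a clique entirely inside one bag — forcing width ≥ 3. The upper and lower bounds meet at 3, so that is the treewidth.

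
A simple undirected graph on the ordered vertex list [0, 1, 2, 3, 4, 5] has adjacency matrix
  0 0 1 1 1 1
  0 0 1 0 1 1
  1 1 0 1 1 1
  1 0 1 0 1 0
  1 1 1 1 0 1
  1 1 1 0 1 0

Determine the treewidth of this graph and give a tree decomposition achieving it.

Treewidth 3.
One optimal decomposition is:
Bags: B1 = {0, 2, 3, 4}  B2 = {0, 2, 4, 5}  B3 = {1, 2, 4, 5}
Tree: B1–B2, B2–B3

The largest bag has 4 vertices, giving width 3; this decomposition certifies tw(G) ≤ 3. On the other hand G contains the 4-clique {0, 2, 3, 4}. A clique must lie in a single bag of any decomposition, so no decomposition can have width below 3. Therefore the treewidth is 3.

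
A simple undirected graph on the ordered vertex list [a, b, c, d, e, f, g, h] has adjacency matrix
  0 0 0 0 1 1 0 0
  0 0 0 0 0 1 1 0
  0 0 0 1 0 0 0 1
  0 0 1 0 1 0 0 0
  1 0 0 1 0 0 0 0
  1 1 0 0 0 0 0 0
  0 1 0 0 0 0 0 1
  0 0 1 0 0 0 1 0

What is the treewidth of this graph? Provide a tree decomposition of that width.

The largest bag has 3 vertices, giving width 2; this decomposition certifies tw(G) ≤ 2. For the lower bound, G contains the cycle h–c–d–e–a–f–b–g–h, so G is not a forest; only forests have treewidth ≤ 1, hence tw(G) ≥ 2. Therefore the treewidth is 2.

Treewidth 2.
One such decomposition:
Bags: B1 = {c, d, h}  B2 = {d, e, h}  B3 = {a, e, h}  B4 = {a, f, h}  B5 = {b, f, h}  B6 = {b, g, h}
Tree: B1–B2, B2–B3, B3–B4, B4–B5, B5–B6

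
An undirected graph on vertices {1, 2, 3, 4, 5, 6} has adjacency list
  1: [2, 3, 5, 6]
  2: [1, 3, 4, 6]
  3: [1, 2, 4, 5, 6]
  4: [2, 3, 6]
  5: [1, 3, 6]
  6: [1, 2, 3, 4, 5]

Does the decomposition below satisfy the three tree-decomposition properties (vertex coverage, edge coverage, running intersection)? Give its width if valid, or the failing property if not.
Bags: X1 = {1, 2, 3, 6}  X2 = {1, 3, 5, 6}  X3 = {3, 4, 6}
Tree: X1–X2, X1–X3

No — edge (2,4) lies in no bag.

A tree decomposition must satisfy three properties: every vertex lies in some bag; for every edge, both endpoints lie together in some bag; and for every vertex, the bags containing it form a connected subtree. Here edge (2,4) lies in no bag, so the decomposition is invalid.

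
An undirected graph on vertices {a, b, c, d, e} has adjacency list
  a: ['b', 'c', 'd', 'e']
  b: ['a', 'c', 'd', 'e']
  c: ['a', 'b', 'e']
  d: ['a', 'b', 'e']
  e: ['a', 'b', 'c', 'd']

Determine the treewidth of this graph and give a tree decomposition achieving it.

Treewidth 3.
One such decomposition:
Bags: B1 = {a, b, d, e}  B2 = {a, b, c, e}
Tree: B1–B2

Each bag holds 4 vertices, so the decomposition has width 3, which upper-bounds the treewidth. Conversely, {a, b, d, e} is a clique of size 4, and the vertices of any clique must share a bag in every tree decomposition; so some bag has ≥ 4 vertices and tw(G) ≥ 3. The upper and lower bounds meet at 3, so that is the treewidth.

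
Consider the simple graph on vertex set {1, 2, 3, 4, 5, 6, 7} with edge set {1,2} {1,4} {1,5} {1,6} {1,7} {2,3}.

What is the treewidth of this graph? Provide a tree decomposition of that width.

Treewidth 1.
Bags: B1 = {1, 6}  B2 = {1, 2}  B3 = {1, 7}  B4 = {2, 3}  B5 = {1, 4}  B6 = {1, 5}
Tree: B1–B2, B1–B3, B2–B4, B2–B5, B2–B6

The largest bag has 2 vertices, giving width 1; this decomposition certifies tw(G) ≤ 1. Any graph with an edge has treewidth ≥ 1, and G has the edge 6–1. Combining the bounds, tw(G) = 1.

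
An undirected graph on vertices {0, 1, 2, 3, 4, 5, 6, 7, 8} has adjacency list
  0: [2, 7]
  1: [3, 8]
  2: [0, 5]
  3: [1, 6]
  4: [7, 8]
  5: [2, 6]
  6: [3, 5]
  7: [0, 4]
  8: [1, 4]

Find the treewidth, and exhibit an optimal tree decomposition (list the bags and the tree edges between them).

Treewidth 2.
Bags: B1 = {0, 2, 5}  B2 = {0, 5, 7}  B3 = {4, 5, 7}  B4 = {4, 5, 8}  B5 = {1, 5, 8}  B6 = {1, 3, 5}  B7 = {3, 5, 6}
Tree: B1–B2, B2–B3, B3–B4, B4–B5, B5–B6, B6–B7

Each bag holds 3 vertices, so the decomposition has width 2, which upper-bounds the treewidth. The edges 5–2–0–7–4–8–1–3–6–5 form a cycle, so G is not a tree and its treewidth is at least 2. Therefore the treewidth is 2.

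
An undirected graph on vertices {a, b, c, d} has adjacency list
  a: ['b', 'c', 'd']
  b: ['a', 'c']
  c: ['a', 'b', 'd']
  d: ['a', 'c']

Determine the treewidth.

2

A width-2 tree decomposition is:
Bags: B1 = {a, b, c}  B2 = {a, c, d}
Tree: B1–B2
Each bag holds 3 vertices, so the decomposition has width 2, which upper-bounds the treewidth. On the other hand G contains the 3-clique {a, c, d}. A clique must lie in a single bag of any decomposition, so no decomposition can have width below 2. Combining the bounds, tw(G) = 2.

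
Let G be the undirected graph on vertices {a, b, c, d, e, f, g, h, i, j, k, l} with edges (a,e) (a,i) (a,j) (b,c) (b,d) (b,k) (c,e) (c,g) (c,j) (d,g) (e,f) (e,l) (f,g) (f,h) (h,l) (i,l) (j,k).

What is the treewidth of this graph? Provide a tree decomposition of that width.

Every bag has size at most 4, so the width is 4 − 1 = 3 and tw(G) ≤ 3. For the lower bound: the 4 vertex sets {b,d,k}, {j}, {c}, {a,e,f,g} are disjoint, each induces a connected subgraph, and every pair is joined by at least one edge of G. Contracting each set to a single vertex therefore yields K_{4} as a minor, and since treewidth is minor-monotone, tw(G) ≥ tw(K_{4}) = 3. Therefore the treewidth is 3.

Treewidth 3.
One such decomposition:
Bags: B1 = {b, d, j, k}  B2 = {b, c, d, j}  B3 = {c, d, g, j}  B4 = {a, c, g, j}  B5 = {a, c, e, g}  B6 = {a, e, f, g}  B7 = {a, e, f, i}  B8 = {e, f, i, l}  B9 = {f, h, i, l}
Tree: B1–B2, B2–B3, B3–B4, B4–B5, B5–B6, B6–B7, B7–B8, B8–B9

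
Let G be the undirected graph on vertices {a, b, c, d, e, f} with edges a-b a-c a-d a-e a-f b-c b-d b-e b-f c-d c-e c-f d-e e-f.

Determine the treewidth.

A width-4 tree decomposition is:
Bags: B1 = {a, b, c, d, e}  B2 = {a, b, c, e, f}
Tree: B1–B2
Each bag holds 5 vertices, so the decomposition has width 4, which upper-bounds the treewidth. Conversely, {a, b, c, d, e} is a clique of size 5, and the vertices of any clique must share a bag in every tree decomposition; so some bag has ≥ 5 vertices and tw(G) ≥ 4. Hence tw(G) = 4 exactly.

4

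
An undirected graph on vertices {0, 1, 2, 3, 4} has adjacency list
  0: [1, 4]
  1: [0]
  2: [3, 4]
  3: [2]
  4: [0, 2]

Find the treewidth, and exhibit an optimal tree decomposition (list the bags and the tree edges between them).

Treewidth 1.
One optimal decomposition is:
Bags: B1 = {2, 3}  B2 = {2, 4}  B3 = {0, 4}  B4 = {0, 1}
Tree: B1–B2, B2–B3, B3–B4

Every bag has size at most 2, so the width is 2 − 1 = 1 and tw(G) ≤ 1. G has an edge, so its treewidth is at least 1. Hence tw(G) = 1 exactly.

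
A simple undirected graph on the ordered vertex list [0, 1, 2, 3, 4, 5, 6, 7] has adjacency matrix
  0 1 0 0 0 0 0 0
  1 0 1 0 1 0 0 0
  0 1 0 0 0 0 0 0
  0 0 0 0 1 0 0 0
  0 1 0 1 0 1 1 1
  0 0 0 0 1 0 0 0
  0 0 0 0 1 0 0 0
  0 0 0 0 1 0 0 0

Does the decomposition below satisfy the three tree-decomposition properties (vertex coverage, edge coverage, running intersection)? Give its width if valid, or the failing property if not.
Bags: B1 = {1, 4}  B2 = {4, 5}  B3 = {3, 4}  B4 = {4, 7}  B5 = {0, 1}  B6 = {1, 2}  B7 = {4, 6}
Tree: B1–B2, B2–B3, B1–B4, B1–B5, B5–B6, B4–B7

Yes; width 1.

Every vertex of G appears in some bag (union = {0, 1, 2, 3, 4, 5, 6, 7}); every edge is covered by a bag; and for each vertex v the set of bags containing v is connected in the bag tree. The decomposition is therefore valid. The largest bag has 2 vertices, so the width is 1.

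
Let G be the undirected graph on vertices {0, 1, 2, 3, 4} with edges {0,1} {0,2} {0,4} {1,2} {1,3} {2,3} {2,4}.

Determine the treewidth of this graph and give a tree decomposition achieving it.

Treewidth 2.
One such decomposition:
Bags: B1 = {1, 2, 3}  B2 = {0, 1, 2}  B3 = {0, 2, 4}
Tree: B1–B2, B2–B3

Each bag holds 3 vertices, so the decomposition has width 2, which upper-bounds the treewidth. Conversely, {0, 1, 2} is a clique of size 3, and the vertices of any clique must share a bag in every tree decomposition; so some bag has ≥ 3 vertices and tw(G) ≥ 2. The upper and lower bounds meet at 2, so that is the treewidth.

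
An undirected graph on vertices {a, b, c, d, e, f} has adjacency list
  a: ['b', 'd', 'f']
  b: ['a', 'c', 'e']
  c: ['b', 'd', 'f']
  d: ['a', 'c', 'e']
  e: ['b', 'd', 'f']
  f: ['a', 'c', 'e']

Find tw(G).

A width-3 tree decomposition is:
Bags: B1 = {a, b, d, f}  B2 = {b, d, e, f}  B3 = {b, c, d, f}
Tree: B1–B2, B2–B3
Each bag holds 4 vertices, so the decomposition has width 3, which upper-bounds the treewidth. For the lower bound: the 4 vertex sets {a,b}, {d,e}, {f}, {c} are disjoint, each induces a connected subgraph, and every pair is joined by at least one edge of G. Contracting each set to a single vertex therefore yields K_{4} as a minor, and since treewidth is minor-monotone, tw(G) ≥ tw(K_{4}) = 3. Therefore the treewidth is 3.

3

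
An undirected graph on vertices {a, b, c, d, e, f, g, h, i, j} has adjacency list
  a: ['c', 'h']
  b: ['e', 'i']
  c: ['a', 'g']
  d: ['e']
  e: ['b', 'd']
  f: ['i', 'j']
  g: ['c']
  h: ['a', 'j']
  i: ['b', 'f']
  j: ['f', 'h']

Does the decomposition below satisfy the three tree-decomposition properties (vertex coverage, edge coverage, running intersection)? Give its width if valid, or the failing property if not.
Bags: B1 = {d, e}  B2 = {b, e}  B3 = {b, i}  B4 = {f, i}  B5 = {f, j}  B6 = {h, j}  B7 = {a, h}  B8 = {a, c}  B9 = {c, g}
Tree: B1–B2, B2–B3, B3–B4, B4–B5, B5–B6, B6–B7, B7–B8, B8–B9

Yes; width 1.

Checking the three conditions: (i) the bags cover all of {a, b, c, d, e, f, g, h, i, j}; (ii) for each edge, some bag contains both endpoints; (iii) the bags containing any fixed vertex form a subtree. All hold, so the decomposition is valid with width 2 − 1 = 1.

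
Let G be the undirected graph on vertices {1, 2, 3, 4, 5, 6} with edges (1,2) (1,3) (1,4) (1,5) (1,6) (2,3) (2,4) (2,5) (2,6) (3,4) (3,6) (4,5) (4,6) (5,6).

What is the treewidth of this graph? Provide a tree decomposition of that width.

Every bag has size at most 5, so the width is 5 − 1 = 4 and tw(G) ≤ 4. On the other hand G contains the 5-clique {1, 2, 3, 4, 6}. A clique must lie in a single bag of any decomposition, so no decomposition can have width below 4. Combining the bounds, tw(G) = 4.

Treewidth 4.
Bags: B1 = {1, 2, 4, 5, 6}  B2 = {1, 2, 3, 4, 6}
Tree: B1–B2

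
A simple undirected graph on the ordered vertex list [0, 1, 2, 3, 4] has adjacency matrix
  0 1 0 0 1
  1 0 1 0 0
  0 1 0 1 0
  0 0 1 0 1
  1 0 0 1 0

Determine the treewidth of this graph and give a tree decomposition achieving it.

Every bag has size at most 3, so the width is 3 − 1 = 2 and tw(G) ≤ 2. The edges 4–0–1–2–3–4 form a cycle, so G is not a tree and its treewidth is at least 2. Therefore the treewidth is 2.

Treewidth 2.
One such decomposition:
Bags: B1 = {0, 1, 4}  B2 = {1, 2, 4}  B3 = {2, 3, 4}
Tree: B1–B2, B2–B3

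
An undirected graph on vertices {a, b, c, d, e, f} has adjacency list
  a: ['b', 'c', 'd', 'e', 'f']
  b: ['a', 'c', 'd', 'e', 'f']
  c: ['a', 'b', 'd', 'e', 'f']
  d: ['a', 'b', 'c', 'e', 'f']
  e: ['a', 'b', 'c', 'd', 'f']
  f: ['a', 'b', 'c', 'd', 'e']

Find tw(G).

5

A width-5 tree decomposition is:
Bags: B1 = {a, b, c, d, e, f}
Tree: (single bag)
A single bag containing all 6 vertices is trivially a valid decomposition of width 5. On the other hand G contains the 6-clique {a, b, c, d, e, f}. A clique must lie in a single bag of any decomposition, so no decomposition can have width below 5. Therefore the treewidth is 5.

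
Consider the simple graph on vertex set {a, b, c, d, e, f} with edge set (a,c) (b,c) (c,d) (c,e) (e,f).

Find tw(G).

A width-1 tree decomposition is:
Bags: B1 = {b, c}  B2 = {c, e}  B3 = {c, d}  B4 = {e, f}  B5 = {a, c}
Tree: B1–B2, B1–B3, B2–B4, B1–B5
Each bag holds 2 vertices, so the decomposition has width 1, which upper-bounds the treewidth. Any graph with an edge has treewidth ≥ 1, and G has the edge c–b. Combining the bounds, tw(G) = 1.

1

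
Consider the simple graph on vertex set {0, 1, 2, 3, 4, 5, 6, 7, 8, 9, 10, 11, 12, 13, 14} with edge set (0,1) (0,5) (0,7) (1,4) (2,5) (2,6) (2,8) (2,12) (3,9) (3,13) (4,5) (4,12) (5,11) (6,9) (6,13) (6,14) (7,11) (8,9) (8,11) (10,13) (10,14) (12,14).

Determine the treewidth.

A width-3 tree decomposition is:
Bags: B1 = {0, 1, 4, 7}  B2 = {0, 4, 5, 7}  B3 = {4, 5, 7, 11}  B4 = {4, 5, 11, 12}  B5 = {2, 5, 11, 12}  B6 = {2, 8, 11, 12}  B7 = {2, 8, 12, 14}  B8 = {2, 6, 8, 14}  B9 = {6, 8, 9, 14}  B10 = {6, 9, 10, 14}  B11 = {6, 9, 10, 13}  B12 = {3, 9, 10, 13}
Tree: B1–B2, B2–B3, B3–B4, B4–B5, B5–B6, B6–B7, B7–B8, B8–B9, B9–B10, B10–B11, B11–B12
The largest bag has 4 vertices, giving width 3; this decomposition certifies tw(G) ≤ 3. For the lower bound: the 4 vertex sets {0,1,7}, {4}, {5}, {2,8,11,12} are disjoint, each induces a connected subgraph, and every pair is joined by at least one edge of G. Contracting each set to a single vertex therefore yields K_{4} as a minor, and since treewidth is minor-monotone, tw(G) ≥ tw(K_{4}) = 3. The upper and lower bounds meet at 3, so that is the treewidth.

3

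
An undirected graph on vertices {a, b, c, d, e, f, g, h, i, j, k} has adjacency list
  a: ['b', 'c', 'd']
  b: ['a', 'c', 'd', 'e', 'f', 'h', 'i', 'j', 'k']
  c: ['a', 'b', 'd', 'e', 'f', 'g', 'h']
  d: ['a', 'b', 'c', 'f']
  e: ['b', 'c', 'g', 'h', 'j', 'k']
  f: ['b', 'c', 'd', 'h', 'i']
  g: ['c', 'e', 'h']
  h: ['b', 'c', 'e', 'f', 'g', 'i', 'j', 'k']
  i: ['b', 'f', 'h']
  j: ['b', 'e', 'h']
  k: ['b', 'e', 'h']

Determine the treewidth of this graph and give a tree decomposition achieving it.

The largest bag has 4 vertices, giving width 3; this decomposition certifies tw(G) ≤ 3. On the other hand G contains the 4-clique {c, e, g, h}. A clique must lie in a single bag of any decomposition, so no decomposition can have width below 3. The upper and lower bounds meet at 3, so that is the treewidth.

Treewidth 3.
One such decomposition:
Bags: B1 = {b, c, e, h}  B2 = {b, c, f, h}  B3 = {b, e, h, k}  B4 = {b, e, h, j}  B5 = {b, c, d, f}  B6 = {a, b, c, d}  B7 = {b, f, h, i}  B8 = {c, e, g, h}
Tree: B1–B2, B1–B3, B3–B4, B2–B5, B5–B6, B2–B7, B1–B8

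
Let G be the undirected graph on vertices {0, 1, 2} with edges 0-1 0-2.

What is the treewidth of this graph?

1

A width-1 tree decomposition is:
Bags: B1 = {0, 2}  B2 = {0, 1}
Tree: B1–B2
Every bag has size at most 2, so the width is 2 − 1 = 1 and tw(G) ≤ 1. Since G has at least one edge (e.g. 2–0), it is not an edgeless graph, so tw(G) ≥ 1. Therefore the treewidth is 1.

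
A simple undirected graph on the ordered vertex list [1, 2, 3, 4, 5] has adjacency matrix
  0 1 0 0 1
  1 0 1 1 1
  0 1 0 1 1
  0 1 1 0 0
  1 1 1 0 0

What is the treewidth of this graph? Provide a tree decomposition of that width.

Each bag holds 3 vertices, so the decomposition has width 2, which upper-bounds the treewidth. Conversely, {1, 2, 5} is a clique of size 3, and the vertices of any clique must share a bag in every tree decomposition; so some bag has ≥ 3 vertices and tw(G) ≥ 2. Therefore the treewidth is 2.

Treewidth 2.
One optimal decomposition is:
Bags: B1 = {2, 3, 5}  B2 = {1, 2, 5}  B3 = {2, 3, 4}
Tree: B1–B2, B1–B3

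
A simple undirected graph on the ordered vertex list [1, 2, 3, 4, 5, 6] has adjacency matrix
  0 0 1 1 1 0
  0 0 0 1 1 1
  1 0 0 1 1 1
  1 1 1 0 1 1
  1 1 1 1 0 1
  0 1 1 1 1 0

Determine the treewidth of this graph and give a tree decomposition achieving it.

The largest bag has 4 vertices, giving width 3; this decomposition certifies tw(G) ≤ 3. Conversely, {2, 4, 5, 6} is a clique of size 4, and the vertices of any clique must share a bag in every tree decomposition; so some bag has ≥ 4 vertices and tw(G) ≥ 3. Combining the bounds, tw(G) = 3.

Treewidth 3.
One such decomposition:
Bags: B1 = {3, 4, 5, 6}  B2 = {2, 4, 5, 6}  B3 = {1, 3, 4, 5}
Tree: B1–B2, B1–B3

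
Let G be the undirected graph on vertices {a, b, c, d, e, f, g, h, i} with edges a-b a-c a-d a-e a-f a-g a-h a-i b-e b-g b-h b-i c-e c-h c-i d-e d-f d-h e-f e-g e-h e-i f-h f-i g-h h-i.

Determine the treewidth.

4

A width-4 tree decomposition is:
Bags: B1 = {a, c, e, h, i}  B2 = {a, e, f, h, i}  B3 = {a, b, e, h, i}  B4 = {a, d, e, f, h}  B5 = {a, b, e, g, h}
Tree: B1–B2, B2–B3, B2–B4, B3–B5
The largest bag has 5 vertices, giving width 4; this decomposition certifies tw(G) ≤ 4. For the lower bound, the 5 vertices {a, d, e, f, h} are pairwise adjacent, and any tree decomposition puts a clique entirely inside one bag — forcing width ≥ 4. The upper and lower bounds meet at 4, so that is the treewidth.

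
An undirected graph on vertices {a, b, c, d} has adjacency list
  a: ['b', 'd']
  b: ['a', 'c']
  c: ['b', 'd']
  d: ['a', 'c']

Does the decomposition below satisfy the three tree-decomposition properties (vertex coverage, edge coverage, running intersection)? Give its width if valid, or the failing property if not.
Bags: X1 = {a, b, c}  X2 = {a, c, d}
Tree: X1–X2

Yes; width 2.

Vertex coverage: the bags together contain {a, b, c, d}, the full vertex set. Edge coverage: each edge of G has both endpoints in at least one bag. Running intersection: for every vertex, the bags containing it form a connected subtree. All three properties hold, so this is a valid tree decomposition of width max|bag| − 1 = 2, and hence tw(G) ≤ 2.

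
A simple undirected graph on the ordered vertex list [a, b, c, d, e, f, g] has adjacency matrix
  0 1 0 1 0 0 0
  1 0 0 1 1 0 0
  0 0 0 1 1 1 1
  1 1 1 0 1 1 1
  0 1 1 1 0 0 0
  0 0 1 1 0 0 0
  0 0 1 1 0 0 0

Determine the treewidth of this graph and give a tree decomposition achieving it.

Treewidth 2.
One such decomposition:
Bags: B1 = {b, d, e}  B2 = {c, d, e}  B3 = {a, b, d}  B4 = {c, d, f}  B5 = {c, d, g}
Tree: B1–B2, B1–B3, B2–B4, B4–B5

Every bag has size at most 3, so the width is 3 − 1 = 2 and tw(G) ≤ 2. Conversely, {c, d, g} is a clique of size 3, and the vertices of any clique must share a bag in every tree decomposition; so some bag has ≥ 3 vertices and tw(G) ≥ 2. Therefore the treewidth is 2.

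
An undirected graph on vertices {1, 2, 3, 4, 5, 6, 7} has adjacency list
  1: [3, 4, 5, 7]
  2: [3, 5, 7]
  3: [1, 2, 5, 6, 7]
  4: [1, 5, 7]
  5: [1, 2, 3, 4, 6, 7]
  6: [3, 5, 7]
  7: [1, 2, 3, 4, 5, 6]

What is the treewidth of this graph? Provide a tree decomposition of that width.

Treewidth 3.
Bags: B1 = {3, 5, 6, 7}  B2 = {1, 3, 5, 7}  B3 = {1, 4, 5, 7}  B4 = {2, 3, 5, 7}
Tree: B1–B2, B2–B3, B2–B4

Every bag has size at most 4, so the width is 4 − 1 = 3 and tw(G) ≤ 3. Conversely, {1, 3, 5, 7} is a clique of size 4, and the vertices of any clique must share a bag in every tree decomposition; so some bag has ≥ 4 vertices and tw(G) ≥ 3. Combining the bounds, tw(G) = 3.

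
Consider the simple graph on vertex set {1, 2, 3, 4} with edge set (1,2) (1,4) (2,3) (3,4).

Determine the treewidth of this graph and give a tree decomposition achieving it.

Treewidth 2.
Bags: B1 = {1, 2, 3}  B2 = {1, 3, 4}
Tree: B1–B2

The largest bag has 3 vertices, giving width 2; this decomposition certifies tw(G) ≤ 2. Since 1–2–3–4–1 is a cycle in G, G is not acyclic. Forests are exactly the graphs of treewidth ≤ 1, so tw(G) ≥ 2. Therefore the treewidth is 2.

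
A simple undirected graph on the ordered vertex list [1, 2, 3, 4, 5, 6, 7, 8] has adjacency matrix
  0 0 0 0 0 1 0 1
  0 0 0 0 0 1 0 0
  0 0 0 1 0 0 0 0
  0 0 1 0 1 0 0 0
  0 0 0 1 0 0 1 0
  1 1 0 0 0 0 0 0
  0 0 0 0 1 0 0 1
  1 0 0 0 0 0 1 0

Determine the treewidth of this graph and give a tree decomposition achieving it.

Every bag has size at most 2, so the width is 2 − 1 = 1 and tw(G) ≤ 1. Any graph with an edge has treewidth ≥ 1, and G has the edge 2–6. Therefore the treewidth is 1.

Treewidth 1.
One optimal decomposition is:
Bags: B1 = {2, 6}  B2 = {1, 6}  B3 = {1, 8}  B4 = {7, 8}  B5 = {5, 7}  B6 = {4, 5}  B7 = {3, 4}
Tree: B1–B2, B2–B3, B3–B4, B4–B5, B5–B6, B6–B7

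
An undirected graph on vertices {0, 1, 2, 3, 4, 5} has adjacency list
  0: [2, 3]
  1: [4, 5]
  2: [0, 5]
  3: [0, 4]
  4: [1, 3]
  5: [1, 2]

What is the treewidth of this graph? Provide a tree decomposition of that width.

Each bag holds 3 vertices, so the decomposition has width 2, which upper-bounds the treewidth. The edges 3–0–2–5–1–4–3 form a cycle, so G is not a tree and its treewidth is at least 2. Therefore the treewidth is 2.

Treewidth 2.
One such decomposition:
Bags: B1 = {0, 2, 3}  B2 = {2, 3, 5}  B3 = {1, 3, 5}  B4 = {1, 3, 4}
Tree: B1–B2, B2–B3, B3–B4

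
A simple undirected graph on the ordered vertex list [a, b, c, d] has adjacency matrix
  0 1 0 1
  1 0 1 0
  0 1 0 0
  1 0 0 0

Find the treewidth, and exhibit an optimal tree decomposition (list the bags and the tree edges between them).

Every bag has size at most 2, so the width is 2 − 1 = 1 and tw(G) ≤ 1. Any graph with an edge has treewidth ≥ 1, and G has the edge d–a. Combining the bounds, tw(G) = 1.

Treewidth 1.
Bags: B1 = {a, d}  B2 = {a, b}  B3 = {b, c}
Tree: B1–B2, B2–B3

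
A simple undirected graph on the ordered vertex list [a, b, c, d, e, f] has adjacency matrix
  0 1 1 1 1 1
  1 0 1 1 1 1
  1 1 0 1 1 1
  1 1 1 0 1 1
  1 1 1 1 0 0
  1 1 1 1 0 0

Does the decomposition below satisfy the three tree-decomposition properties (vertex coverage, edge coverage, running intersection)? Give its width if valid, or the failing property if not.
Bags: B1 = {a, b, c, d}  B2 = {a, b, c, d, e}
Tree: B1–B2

A tree decomposition must satisfy three properties: every vertex lies in some bag; for every edge, both endpoints lie together in some bag; and for every vertex, the bags containing it form a connected subtree. Here vertex f appears in no bag, so the decomposition is invalid.

No — vertex f appears in no bag.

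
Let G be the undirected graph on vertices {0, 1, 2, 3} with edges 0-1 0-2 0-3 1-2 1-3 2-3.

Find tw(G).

A width-3 tree decomposition is:
Bags: B1 = {0, 1, 2, 3}
Tree: (single bag)
A single bag containing all 4 vertices is trivially a valid decomposition of width 3. For the lower bound, the 4 vertices {0, 1, 2, 3} are pairwise adjacent, and any tree decomposition puts a clique entirely inside one bag — forcing width ≥ 3. Therefore the treewidth is 3.

3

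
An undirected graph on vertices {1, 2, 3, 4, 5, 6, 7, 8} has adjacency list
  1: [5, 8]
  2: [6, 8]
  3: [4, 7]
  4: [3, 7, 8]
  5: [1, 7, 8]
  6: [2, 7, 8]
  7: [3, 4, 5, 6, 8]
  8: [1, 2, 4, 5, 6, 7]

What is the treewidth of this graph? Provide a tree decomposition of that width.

The largest bag has 3 vertices, giving width 2; this decomposition certifies tw(G) ≤ 2. Conversely, {1, 5, 8} is a clique of size 3, and the vertices of any clique must share a bag in every tree decomposition; so some bag has ≥ 3 vertices and tw(G) ≥ 2. The upper and lower bounds meet at 2, so that is the treewidth.

Treewidth 2.
One optimal decomposition is:
Bags: B1 = {3, 4, 7}  B2 = {4, 7, 8}  B3 = {6, 7, 8}  B4 = {5, 7, 8}  B5 = {1, 5, 8}  B6 = {2, 6, 8}
Tree: B1–B2, B2–B3, B3–B4, B4–B5, B3–B6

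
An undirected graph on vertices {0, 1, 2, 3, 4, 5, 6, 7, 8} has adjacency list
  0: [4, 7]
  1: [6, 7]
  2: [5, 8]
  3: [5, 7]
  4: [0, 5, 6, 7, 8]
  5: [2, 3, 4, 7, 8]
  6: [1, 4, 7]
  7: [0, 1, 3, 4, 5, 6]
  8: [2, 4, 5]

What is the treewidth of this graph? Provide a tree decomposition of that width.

Treewidth 2.
One optimal decomposition is:
Bags: B1 = {2, 5, 8}  B2 = {4, 5, 8}  B3 = {4, 5, 7}  B4 = {0, 4, 7}  B5 = {3, 5, 7}  B6 = {4, 6, 7}  B7 = {1, 6, 7}
Tree: B1–B2, B2–B3, B3–B4, B3–B5, B4–B6, B6–B7

The largest bag has 3 vertices, giving width 2; this decomposition certifies tw(G) ≤ 2. On the other hand G contains the 3-clique {2, 5, 8}. A clique must lie in a single bag of any decomposition, so no decomposition can have width below 2. Combining the bounds, tw(G) = 2.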